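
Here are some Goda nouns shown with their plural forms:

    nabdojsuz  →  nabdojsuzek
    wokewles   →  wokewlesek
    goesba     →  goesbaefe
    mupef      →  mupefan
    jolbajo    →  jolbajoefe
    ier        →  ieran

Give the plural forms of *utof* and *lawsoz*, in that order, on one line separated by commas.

The alternation tracks the final sound of the stem — -ek when the stem ends in a sibilant (*nabdojsuz*, *wokewles*); -an when the stem ends in a non-sibilant consonant (*mupef*, *ier*); -efe when the stem ends in a vowel (*goesba*, *jolbajo*).
*utof* — final sound /f/ (a non-sibilant consonant) → -an → *utofan*.
*lawsoz* — final sound /z/ (a sibilant) → -ek → *lawsozek*.

utofan, lawsozek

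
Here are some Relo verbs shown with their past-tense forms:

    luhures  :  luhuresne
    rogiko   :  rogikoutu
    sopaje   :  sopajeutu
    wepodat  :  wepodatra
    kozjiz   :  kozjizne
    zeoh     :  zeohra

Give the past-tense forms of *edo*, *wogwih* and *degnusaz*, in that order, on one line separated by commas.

The alternation tracks the final sound of the stem — -ne when the stem ends in a sibilant (*luhures*, *kozjiz*); -ra when the stem ends in a non-sibilant consonant (*wepodat*, *zeoh*); -utu when the stem ends in a vowel (*rogiko*, *sopaje*).
*edo*: final sound = /o/, a vowel → -utu → *edoutu*.
*wogwih*: final sound = /h/, a non-sibilant consonant → -ra → *wogwihra*.
*degnusaz* — final sound /z/ (a sibilant) → -ne → *degnusazne*.

edoutu, wogwihra, degnusazne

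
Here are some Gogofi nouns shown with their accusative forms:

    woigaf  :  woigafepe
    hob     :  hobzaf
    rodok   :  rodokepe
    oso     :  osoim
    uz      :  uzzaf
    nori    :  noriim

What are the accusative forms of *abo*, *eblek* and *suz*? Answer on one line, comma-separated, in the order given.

The alternation tracks the final sound of the stem — -epe when the stem ends in a voiceless consonant (*woigaf*, *rodok*); -zaf when the stem ends in a voiced consonant (*hob*, *uz*); -im when the stem ends in a vowel (*oso*, *nori*).
*abo* — final sound /o/ (a vowel) → -im → *aboim*.
*eblek* — final sound /k/ (a voiceless consonant) → -epe → *eblekepe*.
*suz*: final sound = /z/, a voiced consonant → -zaf → *suzzaf*.

aboim, eblekepe, suzzaf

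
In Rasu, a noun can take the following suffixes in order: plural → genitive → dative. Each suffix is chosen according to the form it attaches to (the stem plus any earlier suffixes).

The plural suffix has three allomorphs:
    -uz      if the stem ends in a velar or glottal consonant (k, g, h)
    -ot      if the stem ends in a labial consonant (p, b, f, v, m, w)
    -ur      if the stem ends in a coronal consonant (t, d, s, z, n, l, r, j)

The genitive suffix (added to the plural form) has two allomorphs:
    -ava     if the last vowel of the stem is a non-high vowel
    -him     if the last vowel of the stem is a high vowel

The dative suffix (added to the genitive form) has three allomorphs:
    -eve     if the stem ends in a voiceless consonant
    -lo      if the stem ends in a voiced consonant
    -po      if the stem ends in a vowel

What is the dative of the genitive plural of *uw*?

*uw* — final consonant /w/ (labial) → -ot → *uwot*.
The plural form *uwot* — last vowel /o/ (a non-high vowel) → -ava → *uwotava*.
The genitive form *uwotava* — final sound /a/ (a vowel) → -po → *uwotavapo*.

uwotavapo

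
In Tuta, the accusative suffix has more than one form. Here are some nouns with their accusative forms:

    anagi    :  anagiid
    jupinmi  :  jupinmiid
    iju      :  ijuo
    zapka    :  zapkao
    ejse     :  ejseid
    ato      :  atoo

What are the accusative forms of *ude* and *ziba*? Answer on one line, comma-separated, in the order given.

Looking at the last vowel of each stem: -id when the last vowel of the stem is a front vowel (*anagi*, *jupinmi*, *ejse*); -o when the last vowel of the stem is a back vowel (*iju*, *zapka*, *ato*).
Since the last vowel of *ude* is /e/ (a front vowel), it takes -id, giving *udeid*.
*ziba* — last vowel /a/ (a back vowel) → -o → *zibao*.

udeid, zibao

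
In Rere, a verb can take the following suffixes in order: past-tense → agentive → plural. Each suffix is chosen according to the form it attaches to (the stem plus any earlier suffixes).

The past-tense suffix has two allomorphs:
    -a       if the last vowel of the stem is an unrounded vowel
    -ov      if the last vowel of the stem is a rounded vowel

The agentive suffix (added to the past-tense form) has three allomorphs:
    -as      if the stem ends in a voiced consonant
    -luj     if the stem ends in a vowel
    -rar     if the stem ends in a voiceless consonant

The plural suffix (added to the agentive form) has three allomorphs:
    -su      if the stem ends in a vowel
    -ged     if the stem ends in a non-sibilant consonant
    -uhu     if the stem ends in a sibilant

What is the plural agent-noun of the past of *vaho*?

vahoovasuhu

*vaho* — last vowel /o/ (a rounded vowel) → -ov → *vahoov*.
The final sound of the past-tense form *vahoov* is /v/, which is a voiced consonant, so the agentive suffix is -as, giving *vahoovas*.
The agentive form *vahoovas*: final sound = /s/, a sibilant → -uhu → *vahoovasuhu*.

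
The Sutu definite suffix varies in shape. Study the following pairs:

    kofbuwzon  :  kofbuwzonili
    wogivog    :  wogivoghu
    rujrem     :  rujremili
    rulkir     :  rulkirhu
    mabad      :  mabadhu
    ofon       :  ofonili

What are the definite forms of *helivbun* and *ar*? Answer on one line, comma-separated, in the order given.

Looking at the final consonant of each stem: -ili when the stem ends in a nasal (*kofbuwzon*, *rujrem*, *ofon*); -hu when the stem ends in a non-nasal consonant (*wogivog*, *rulkir*, *mabad*).
Since the final consonant of *helivbun* is /n/ (a nasal), it takes -ili, giving *helivbunili*.
The final consonant of *ar* is /r/, which is non-nasal, so the suffix is -hu, giving *arhu*.

helivbunili, arhu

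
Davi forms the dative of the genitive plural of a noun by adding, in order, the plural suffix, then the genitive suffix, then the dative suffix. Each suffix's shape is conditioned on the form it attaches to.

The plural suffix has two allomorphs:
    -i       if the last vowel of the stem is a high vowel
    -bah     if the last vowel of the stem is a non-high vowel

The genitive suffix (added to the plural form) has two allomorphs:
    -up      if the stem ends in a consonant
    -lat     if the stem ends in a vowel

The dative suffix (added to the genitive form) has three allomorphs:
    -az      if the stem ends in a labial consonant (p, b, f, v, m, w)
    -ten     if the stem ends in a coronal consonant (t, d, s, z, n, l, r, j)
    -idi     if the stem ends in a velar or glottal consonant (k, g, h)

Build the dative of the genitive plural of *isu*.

The last vowel of *isu* is /u/, which is a high vowel, so the plural suffix is -i, giving *isui*.
The plural form *isui*: final sound = /i/, a vowel → -lat → *isuilat*.
Since the final consonant of the genitive form *isuilat* is /t/ (coronal), it takes -ten, giving *isuilatten*.

isuilatten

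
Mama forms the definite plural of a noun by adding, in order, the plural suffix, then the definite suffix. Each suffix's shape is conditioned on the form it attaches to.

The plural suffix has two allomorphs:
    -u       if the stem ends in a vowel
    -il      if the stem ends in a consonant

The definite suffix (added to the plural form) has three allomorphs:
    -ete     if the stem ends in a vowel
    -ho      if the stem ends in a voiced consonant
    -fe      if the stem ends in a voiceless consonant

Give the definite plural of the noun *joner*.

*joner*: final sound = /r/, a consonant → -il → *joneril*.
The plural form *joneril* — final sound /l/ (a voiced consonant) → -ho → *jonerilho*.

jonerilho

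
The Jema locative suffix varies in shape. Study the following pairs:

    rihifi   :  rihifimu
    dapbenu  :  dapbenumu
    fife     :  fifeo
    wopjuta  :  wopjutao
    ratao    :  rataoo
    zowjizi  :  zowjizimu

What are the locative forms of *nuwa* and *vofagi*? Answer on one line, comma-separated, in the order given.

nuwao, vofagimu

The pattern is height harmony: -mu when the last vowel of the stem is a high vowel (*rihifi*, *dapbenu*, *zowjizi*); -o when the last vowel of the stem is a non-high vowel (*fife*, *wopjuta*, *ratao*).
*nuwa* — last vowel /a/ (a non-high vowel) → -o → *nuwao*.
The last vowel of *vofagi* is /i/, which is a high vowel, so the suffix is -mu, giving *vofagimu*.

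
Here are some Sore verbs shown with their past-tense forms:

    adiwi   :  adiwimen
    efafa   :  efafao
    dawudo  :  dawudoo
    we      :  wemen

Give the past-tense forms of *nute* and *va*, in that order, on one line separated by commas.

nutemen, vao

The alternation tracks the last vowel of the stem — -men when the last vowel of the stem is a front vowel (*adiwi*, *we*); -o when the last vowel of the stem is a back vowel (*efafa*, *dawudo*).
*nute* — last vowel /e/ (a front vowel) → -men → *nutemen*.
*va*: last vowel = /a/, a back vowel → -o → *vao*.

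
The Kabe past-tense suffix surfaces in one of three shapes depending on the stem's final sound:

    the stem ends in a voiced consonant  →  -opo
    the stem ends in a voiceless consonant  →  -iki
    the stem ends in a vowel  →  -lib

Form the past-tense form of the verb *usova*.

The final sound of *usova* is /a/, which is a vowel, so the suffix is -lib, giving *usovalib*.

usovalib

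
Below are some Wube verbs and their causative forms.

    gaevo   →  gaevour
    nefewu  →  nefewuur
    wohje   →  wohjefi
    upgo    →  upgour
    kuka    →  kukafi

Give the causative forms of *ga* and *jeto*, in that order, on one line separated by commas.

The alternation tracks the last vowel of the stem — -ur when the last vowel of the stem is a rounded vowel (*gaevo*, *nefewu*, *upgo*); -fi when the last vowel of the stem is an unrounded vowel (*wohje*, *kuka*).
*ga* — last vowel /a/ (an unrounded vowel) → -fi → *gafi*.
*jeto* — last vowel /o/ (a rounded vowel) → -ur → *jetour*.

gafi, jetour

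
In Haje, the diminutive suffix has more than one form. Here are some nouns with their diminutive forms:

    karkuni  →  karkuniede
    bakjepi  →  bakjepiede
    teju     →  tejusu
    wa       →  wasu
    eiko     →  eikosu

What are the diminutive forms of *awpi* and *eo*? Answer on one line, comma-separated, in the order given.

awpiede, eosu

The alternation tracks the last vowel of the stem — -ede when the last vowel of the stem is a front vowel (*karkuni*, *bakjepi*); -su when the last vowel of the stem is a back vowel (*teju*, *wa*, *eiko*).
*awpi* — last vowel /i/ (a front vowel) → -ede → *awpiede*.
*eo*: last vowel = /o/, a back vowel → -su → *eosu*.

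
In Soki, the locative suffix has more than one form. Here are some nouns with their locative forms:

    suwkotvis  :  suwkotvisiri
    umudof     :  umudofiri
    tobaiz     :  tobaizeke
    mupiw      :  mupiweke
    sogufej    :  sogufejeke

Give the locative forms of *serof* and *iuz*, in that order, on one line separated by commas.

The pattern is voicing of the final consonant: -iri when the stem ends in a voiceless consonant (*suwkotvis*, *umudof*); -eke when the stem ends in a voiced consonant (*tobaiz*, *mupiw*, *sogufej*).
Since the final consonant of *serof* is /f/ (voiceless), it takes -iri, giving *serofiri*.
Since the final consonant of *iuz* is /z/ (voiced), it takes -eke, giving *iuzeke*.

serofiri, iuzeke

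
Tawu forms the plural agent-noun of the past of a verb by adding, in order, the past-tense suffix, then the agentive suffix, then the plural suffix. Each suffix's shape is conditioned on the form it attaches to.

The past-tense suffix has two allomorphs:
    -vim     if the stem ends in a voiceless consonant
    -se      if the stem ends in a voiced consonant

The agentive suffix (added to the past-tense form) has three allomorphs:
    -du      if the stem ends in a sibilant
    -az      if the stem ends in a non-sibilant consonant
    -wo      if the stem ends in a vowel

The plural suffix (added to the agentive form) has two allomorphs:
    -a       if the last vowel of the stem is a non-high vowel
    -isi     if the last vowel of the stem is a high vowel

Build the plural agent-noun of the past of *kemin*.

keminsewoa

*kemin*: final consonant = /n/, voiced → -se → *keminse*.
The past-tense form *keminse* — final sound /e/ (a vowel) → -wo → *keminsewo*.
The agentive form *keminsewo* — last vowel /o/ (a non-high vowel) → -a → *keminsewoa*.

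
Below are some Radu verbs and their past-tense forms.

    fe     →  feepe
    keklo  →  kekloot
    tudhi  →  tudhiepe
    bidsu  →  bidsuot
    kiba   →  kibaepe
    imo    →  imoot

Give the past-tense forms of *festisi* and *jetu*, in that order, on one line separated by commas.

The pattern is rounding harmony: -ot when the last vowel of the stem is a rounded vowel (*keklo*, *bidsu*, *imo*); -epe when the last vowel of the stem is an unrounded vowel (*fe*, *tudhi*, *kiba*).
*festisi*: last vowel = /i/, an unrounded vowel → -epe → *festisiepe*.
The last vowel of *jetu* is /u/, which is a rounded vowel, so the suffix is -ot, giving *jetuot*.

festisiepe, jetuot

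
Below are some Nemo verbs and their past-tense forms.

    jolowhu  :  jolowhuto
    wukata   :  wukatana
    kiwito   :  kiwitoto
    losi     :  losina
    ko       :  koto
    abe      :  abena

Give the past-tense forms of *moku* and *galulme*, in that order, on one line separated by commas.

The pattern is rounding harmony: -to when the last vowel of the stem is a rounded vowel (*jolowhu*, *kiwito*, *ko*); -na when the last vowel of the stem is an unrounded vowel (*wukata*, *losi*, *abe*).
Since the last vowel of *moku* is /u/ (a rounded vowel), it takes -to, giving *mokuto*.
*galulme*: last vowel = /e/, an unrounded vowel → -na → *galulmena*.

mokuto, galulmena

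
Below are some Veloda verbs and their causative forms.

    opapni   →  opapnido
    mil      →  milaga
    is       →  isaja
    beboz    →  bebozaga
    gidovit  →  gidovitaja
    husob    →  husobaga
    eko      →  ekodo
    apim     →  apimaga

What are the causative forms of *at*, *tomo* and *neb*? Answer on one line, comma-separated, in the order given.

The pattern is voicing of the final sound: -aja when the stem ends in a voiceless consonant (*is*, *gidovit*); -aga when the stem ends in a voiced consonant (*mil*, *beboz*, *husob*, *apim*); -do when the stem ends in a vowel (*opapni*, *eko*).
Since the final sound of *at* is /t/ (a voiceless consonant), it takes -aja, giving *ataja*.
*tomo* — final sound /o/ (a vowel) → -do → *tomodo*.
*neb*: final sound = /b/, a voiced consonant → -aga → *nebaga*.

ataja, tomodo, nebaga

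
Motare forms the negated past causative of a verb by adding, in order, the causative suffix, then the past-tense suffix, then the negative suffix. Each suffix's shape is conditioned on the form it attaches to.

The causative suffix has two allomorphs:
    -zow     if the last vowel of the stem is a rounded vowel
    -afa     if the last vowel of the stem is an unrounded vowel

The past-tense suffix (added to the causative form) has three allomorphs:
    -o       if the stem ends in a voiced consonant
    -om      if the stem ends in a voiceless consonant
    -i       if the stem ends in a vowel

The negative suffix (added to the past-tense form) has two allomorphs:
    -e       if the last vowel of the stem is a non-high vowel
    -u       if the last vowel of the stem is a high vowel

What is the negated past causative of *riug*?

riugzowoe

*riug*: last vowel = /u/, a rounded vowel → -zow → *riugzow*.
The causative form *riugzow*: final sound = /w/, a voiced consonant → -o → *riugzowo*.
Since the last vowel of the past-tense form *riugzowo* is /o/ (a non-high vowel), it takes -e, giving *riugzowoe*.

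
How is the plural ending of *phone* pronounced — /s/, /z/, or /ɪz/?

/z/

The stem *phone* ends in a voiced non-sibilant sound.
The plural suffix surfaces as /ɪz/ after sibilants, /s/ after other voiceless consonants, and /z/ after other voiced sounds.
So the plural -s on *phone* is pronounced /z/.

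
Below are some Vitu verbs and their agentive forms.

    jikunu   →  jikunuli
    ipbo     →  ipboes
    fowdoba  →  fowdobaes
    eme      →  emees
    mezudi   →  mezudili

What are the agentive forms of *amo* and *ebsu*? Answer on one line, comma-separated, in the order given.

The pattern is height harmony: -li when the last vowel of the stem is a high vowel (*jikunu*, *mezudi*); -es when the last vowel of the stem is a non-high vowel (*ipbo*, *fowdoba*, *eme*).
Since the last vowel of *amo* is /o/ (a non-high vowel), it takes -es, giving *amoes*.
*ebsu* — last vowel /u/ (a high vowel) → -li → *ebsuli*.

amoes, ebsuli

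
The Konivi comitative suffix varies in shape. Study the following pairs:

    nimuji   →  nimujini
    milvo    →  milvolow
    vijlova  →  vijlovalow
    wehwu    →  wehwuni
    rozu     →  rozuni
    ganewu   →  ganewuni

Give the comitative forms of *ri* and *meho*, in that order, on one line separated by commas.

rini, meholow

The pattern is height harmony: -ni when the last vowel of the stem is a high vowel (*nimuji*, *wehwu*, *rozu*, *ganewu*); -low when the last vowel of the stem is a non-high vowel (*milvo*, *vijlova*).
The last vowel of *ri* is /i/, which is a high vowel, so the suffix is -ni, giving *rini*.
Since the last vowel of *meho* is /o/ (a non-high vowel), it takes -low, giving *meholow*.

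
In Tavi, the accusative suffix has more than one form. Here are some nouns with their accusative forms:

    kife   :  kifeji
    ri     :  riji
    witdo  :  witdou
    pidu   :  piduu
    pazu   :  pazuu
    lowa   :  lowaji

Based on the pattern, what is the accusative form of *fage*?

The alternation tracks the last vowel of the stem — -u when the last vowel of the stem is a rounded vowel (*witdo*, *pidu*, *pazu*); -ji when the last vowel of the stem is an unrounded vowel (*kife*, *ri*, *lowa*).
The last vowel of *fage* is /e/, which is an unrounded vowel, so the suffix is -ji, giving *fageji*.

fageji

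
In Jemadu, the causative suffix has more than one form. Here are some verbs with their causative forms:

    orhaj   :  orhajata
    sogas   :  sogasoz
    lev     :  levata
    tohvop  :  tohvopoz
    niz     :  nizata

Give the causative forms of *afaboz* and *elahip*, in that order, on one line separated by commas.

The suffix is conditioned by the final consonant: -oz when the stem ends in a voiceless consonant (*sogas*, *tohvop*); -ata when the stem ends in a voiced consonant (*orhaj*, *lev*, *niz*).
*afaboz* — final consonant /z/ (voiced) → -ata → *afabozata*.
The final consonant of *elahip* is /p/, which is voiceless, so the suffix is -oz, giving *elahipoz*.

afabozata, elahipoz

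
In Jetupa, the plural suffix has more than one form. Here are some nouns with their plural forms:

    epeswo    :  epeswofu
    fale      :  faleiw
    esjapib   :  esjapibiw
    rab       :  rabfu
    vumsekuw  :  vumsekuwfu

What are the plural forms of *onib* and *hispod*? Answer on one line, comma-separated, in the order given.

Looking at the last vowel of each stem: -iw when the last vowel of the stem is a front vowel (*fale*, *esjapib*); -fu when the last vowel of the stem is a back vowel (*epeswo*, *rab*, *vumsekuw*).
The last vowel of *onib* is /i/, which is a front vowel, so the suffix is -iw, giving *onibiw*.
The last vowel of *hispod* is /o/, which is a back vowel, so the suffix is -fu, giving *hispodfu*.

onibiw, hispodfu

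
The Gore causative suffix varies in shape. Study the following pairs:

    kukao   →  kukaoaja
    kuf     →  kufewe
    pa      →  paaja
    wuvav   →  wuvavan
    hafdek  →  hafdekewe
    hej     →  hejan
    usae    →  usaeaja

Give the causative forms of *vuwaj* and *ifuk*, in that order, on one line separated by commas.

vuwajan, ifukewe

The suffix is conditioned by the final sound: -ewe when the stem ends in a voiceless consonant (*kuf*, *hafdek*); -an when the stem ends in a voiced consonant (*wuvav*, *hej*); -aja when the stem ends in a vowel (*kukao*, *pa*, *usae*).
Since the final sound of *vuwaj* is /j/ (a voiced consonant), it takes -an, giving *vuwajan*.
*ifuk* — final sound /k/ (a voiceless consonant) → -ewe → *ifukewe*.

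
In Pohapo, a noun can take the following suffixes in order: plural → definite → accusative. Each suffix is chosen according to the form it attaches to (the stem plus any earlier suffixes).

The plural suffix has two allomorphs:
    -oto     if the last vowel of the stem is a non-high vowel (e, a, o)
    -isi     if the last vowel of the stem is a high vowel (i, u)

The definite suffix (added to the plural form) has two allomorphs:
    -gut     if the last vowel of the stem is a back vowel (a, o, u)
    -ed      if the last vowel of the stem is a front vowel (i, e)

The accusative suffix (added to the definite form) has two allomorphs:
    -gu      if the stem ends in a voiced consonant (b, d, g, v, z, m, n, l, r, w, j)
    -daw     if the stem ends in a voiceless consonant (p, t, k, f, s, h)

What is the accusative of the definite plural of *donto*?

The last vowel of *donto* is /o/, which is a non-high vowel, so the plural suffix is -oto, giving *dontooto*.
The last vowel of the plural form *dontooto* is /o/, which is a back vowel, so the definite suffix is -gut, giving *dontootogut*.
Since the final consonant of the definite form *dontootogut* is /t/ (voiceless), it takes -daw, giving *dontootogutdaw*.

dontootogutdaw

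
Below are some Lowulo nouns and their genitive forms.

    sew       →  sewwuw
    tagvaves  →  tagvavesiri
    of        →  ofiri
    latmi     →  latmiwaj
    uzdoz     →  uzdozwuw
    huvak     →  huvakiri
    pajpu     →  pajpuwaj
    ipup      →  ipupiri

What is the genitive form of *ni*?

niwaj

The alternation tracks the final sound of the stem — -iri when the stem ends in a voiceless consonant (*tagvaves*, *of*, *huvak*, *ipup*); -wuw when the stem ends in a voiced consonant (*sew*, *uzdoz*); -waj when the stem ends in a vowel (*latmi*, *pajpu*).
*ni* — final sound /i/ (a vowel) → -waj → *niwaj*.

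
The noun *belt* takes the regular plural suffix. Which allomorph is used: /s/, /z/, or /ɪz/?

/s/

The stem *belt* ends in a voiceless non-sibilant consonant.
The plural suffix surfaces as /ɪz/ after sibilants, /s/ after other voiceless consonants, and /z/ after other voiced sounds.
So the plural -s on *belt* is pronounced /s/.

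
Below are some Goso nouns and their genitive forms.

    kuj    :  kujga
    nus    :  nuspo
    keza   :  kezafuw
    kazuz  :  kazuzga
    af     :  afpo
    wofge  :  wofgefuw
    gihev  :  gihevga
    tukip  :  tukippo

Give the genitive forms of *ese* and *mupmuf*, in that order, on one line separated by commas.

esefuw, mupmufpo

Looking at the final sound of each stem: -po when the stem ends in a voiceless consonant (*nus*, *af*, *tukip*); -ga when the stem ends in a voiced consonant (*kuj*, *kazuz*, *gihev*); -fuw when the stem ends in a vowel (*keza*, *wofge*).
The final sound of *ese* is /e/, which is a vowel, so the suffix is -fuw, giving *esefuw*.
*mupmuf* — final sound /f/ (a voiceless consonant) → -po → *mupmufpo*.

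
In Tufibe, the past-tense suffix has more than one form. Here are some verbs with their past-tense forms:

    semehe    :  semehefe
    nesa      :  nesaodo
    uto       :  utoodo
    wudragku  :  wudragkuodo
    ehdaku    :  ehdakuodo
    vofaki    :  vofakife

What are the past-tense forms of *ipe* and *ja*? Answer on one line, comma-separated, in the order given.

The alternation tracks the last vowel of the stem — -fe when the last vowel of the stem is a front vowel (*semehe*, *vofaki*); -odo when the last vowel of the stem is a back vowel (*nesa*, *uto*, *wudragku*, *ehdaku*).
The last vowel of *ipe* is /e/, which is a front vowel, so the suffix is -fe, giving *ipefe*.
*ja*: last vowel = /a/, a back vowel → -odo → *jaodo*.

ipefe, jaodo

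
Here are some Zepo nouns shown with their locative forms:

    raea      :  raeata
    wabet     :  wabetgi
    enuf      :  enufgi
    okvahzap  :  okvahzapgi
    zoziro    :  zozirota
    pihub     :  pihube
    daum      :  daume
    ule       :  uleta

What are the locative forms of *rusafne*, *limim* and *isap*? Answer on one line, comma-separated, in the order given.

rusafneta, limime, isapgi

The pattern is voicing of the final sound: -gi when the stem ends in a voiceless consonant (*wabet*, *enuf*, *okvahzap*); -e when the stem ends in a voiced consonant (*pihub*, *daum*); -ta when the stem ends in a vowel (*raea*, *zoziro*, *ule*).
*rusafne*: final sound = /e/, a vowel → -ta → *rusafneta*.
*limim*: final sound = /m/, a voiced consonant → -e → *limime*.
*isap* — final sound /p/ (a voiceless consonant) → -gi → *isapgi*.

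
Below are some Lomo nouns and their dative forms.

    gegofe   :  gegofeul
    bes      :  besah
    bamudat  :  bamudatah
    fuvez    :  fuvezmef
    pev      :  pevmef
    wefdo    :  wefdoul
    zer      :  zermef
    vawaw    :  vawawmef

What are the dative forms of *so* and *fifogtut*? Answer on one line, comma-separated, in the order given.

The suffix is conditioned by the final sound: -ah when the stem ends in a voiceless consonant (*bes*, *bamudat*); -mef when the stem ends in a voiced consonant (*fuvez*, *pev*, *zer*, *vawaw*); -ul when the stem ends in a vowel (*gegofe*, *wefdo*).
Since the final sound of *so* is /o/ (a vowel), it takes -ul, giving *soul*.
*fifogtut*: final sound = /t/, a voiceless consonant → -ah → *fifogtutah*.

soul, fifogtutah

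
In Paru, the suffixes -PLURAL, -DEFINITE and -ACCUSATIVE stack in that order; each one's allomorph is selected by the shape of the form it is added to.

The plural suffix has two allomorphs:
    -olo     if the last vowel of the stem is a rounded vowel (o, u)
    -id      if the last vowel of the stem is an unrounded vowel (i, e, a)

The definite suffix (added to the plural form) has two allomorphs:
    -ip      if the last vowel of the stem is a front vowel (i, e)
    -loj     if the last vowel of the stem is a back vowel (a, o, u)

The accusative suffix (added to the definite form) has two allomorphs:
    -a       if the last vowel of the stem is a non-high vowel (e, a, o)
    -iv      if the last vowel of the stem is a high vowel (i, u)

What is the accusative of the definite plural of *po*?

poololoja

*po*: last vowel = /o/, a rounded vowel → -olo → *poolo*.
The last vowel of the plural form *poolo* is /o/, which is a back vowel, so the definite suffix is -loj, giving *poololoj*.
The definite form *poololoj*: last vowel = /o/, a non-high vowel → -a → *poololoja*.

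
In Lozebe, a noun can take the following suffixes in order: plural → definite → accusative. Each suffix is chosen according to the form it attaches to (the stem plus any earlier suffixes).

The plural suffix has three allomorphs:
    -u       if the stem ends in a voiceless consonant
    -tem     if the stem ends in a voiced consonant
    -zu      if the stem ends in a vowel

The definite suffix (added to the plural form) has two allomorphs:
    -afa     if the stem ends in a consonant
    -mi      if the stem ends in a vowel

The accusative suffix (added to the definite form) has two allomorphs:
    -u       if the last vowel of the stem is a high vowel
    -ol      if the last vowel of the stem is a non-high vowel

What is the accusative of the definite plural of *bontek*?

*bontek*: final sound = /k/, a voiceless consonant → -u → *bonteku*.
Since the final sound of the plural form *bonteku* is /u/ (a vowel), it takes -mi, giving *bontekumi*.
Since the last vowel of the definite form *bontekumi* is /i/ (a high vowel), it takes -u, giving *bontekumiu*.

bontekumiu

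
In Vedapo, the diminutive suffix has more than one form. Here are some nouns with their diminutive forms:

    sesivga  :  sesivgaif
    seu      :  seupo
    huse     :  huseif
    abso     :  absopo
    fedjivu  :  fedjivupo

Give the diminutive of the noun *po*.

Looking at the last vowel of each stem: -po when the last vowel of the stem is a rounded vowel (*seu*, *abso*, *fedjivu*); -if when the last vowel of the stem is an unrounded vowel (*sesivga*, *huse*).
*po* — last vowel /o/ (a rounded vowel) → -po → *popo*.

popo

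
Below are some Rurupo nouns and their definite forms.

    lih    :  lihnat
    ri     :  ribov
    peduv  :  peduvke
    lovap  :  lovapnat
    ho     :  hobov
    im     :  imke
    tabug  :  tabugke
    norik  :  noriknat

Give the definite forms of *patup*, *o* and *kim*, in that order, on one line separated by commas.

The suffix is conditioned by the final sound: -nat when the stem ends in a voiceless consonant (*lih*, *lovap*, *norik*); -ke when the stem ends in a voiced consonant (*peduv*, *im*, *tabug*); -bov when the stem ends in a vowel (*ri*, *ho*).
The final sound of *patup* is /p/, which is a voiceless consonant, so the suffix is -nat, giving *patupnat*.
*o*: final sound = /o/, a vowel → -bov → *obov*.
*kim* — final sound /m/ (a voiced consonant) → -ke → *kimke*.

patupnat, obov, kimke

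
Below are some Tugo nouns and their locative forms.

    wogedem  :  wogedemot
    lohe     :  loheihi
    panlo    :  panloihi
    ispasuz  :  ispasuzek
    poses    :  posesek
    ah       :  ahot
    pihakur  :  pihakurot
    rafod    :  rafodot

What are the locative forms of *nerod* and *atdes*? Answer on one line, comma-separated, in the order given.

The suffix is conditioned by the final sound: -ek when the stem ends in a sibilant (*ispasuz*, *poses*); -ot when the stem ends in a non-sibilant consonant (*wogedem*, *ah*, *pihakur*, *rafod*); -ihi when the stem ends in a vowel (*lohe*, *panlo*).
*nerod*: final sound = /d/, a non-sibilant consonant → -ot → *nerodot*.
*atdes*: final sound = /s/, a sibilant → -ek → *atdesek*.

nerodot, atdesek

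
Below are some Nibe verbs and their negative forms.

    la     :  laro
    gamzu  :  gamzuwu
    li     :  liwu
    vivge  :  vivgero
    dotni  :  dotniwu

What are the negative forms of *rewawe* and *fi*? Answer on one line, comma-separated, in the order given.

rewawero, fiwu

The alternation tracks the last vowel of the stem — -wu when the last vowel of the stem is a high vowel (*gamzu*, *li*, *dotni*); -ro when the last vowel of the stem is a non-high vowel (*la*, *vivge*).
The last vowel of *rewawe* is /e/, which is a non-high vowel, so the suffix is -ro, giving *rewawero*.
*fi*: last vowel = /i/, a high vowel → -wu → *fiwu*.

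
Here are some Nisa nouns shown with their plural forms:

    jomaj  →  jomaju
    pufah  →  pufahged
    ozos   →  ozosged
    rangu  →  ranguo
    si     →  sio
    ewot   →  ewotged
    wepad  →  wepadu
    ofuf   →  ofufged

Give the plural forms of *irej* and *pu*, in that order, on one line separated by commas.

The alternation tracks the final sound of the stem — -ged when the stem ends in a voiceless consonant (*pufah*, *ozos*, *ewot*, *ofuf*); -u when the stem ends in a voiced consonant (*jomaj*, *wepad*); -o when the stem ends in a vowel (*rangu*, *si*).
Since the final sound of *irej* is /j/ (a voiced consonant), it takes -u, giving *ireju*.
Since the final sound of *pu* is /u/ (a vowel), it takes -o, giving *puo*.

ireju, puo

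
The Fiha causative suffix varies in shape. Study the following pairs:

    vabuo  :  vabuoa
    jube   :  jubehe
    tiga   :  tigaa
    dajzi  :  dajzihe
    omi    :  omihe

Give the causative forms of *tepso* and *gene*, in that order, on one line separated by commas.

tepsoa, genehe

Looking at the last vowel of each stem: -he when the last vowel of the stem is a front vowel (*jube*, *dajzi*, *omi*); -a when the last vowel of the stem is a back vowel (*vabuo*, *tiga*).
*tepso*: last vowel = /o/, a back vowel → -a → *tepsoa*.
*gene*: last vowel = /e/, a front vowel → -he → *genehe*.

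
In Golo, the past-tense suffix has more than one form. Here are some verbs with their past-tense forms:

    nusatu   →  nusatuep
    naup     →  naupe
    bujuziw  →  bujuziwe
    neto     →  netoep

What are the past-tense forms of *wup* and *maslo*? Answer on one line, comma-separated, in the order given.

The pattern is consonant vs. vowel: -e when the stem ends in a consonant (*naup*, *bujuziw*); -ep when the stem ends in a vowel (*nusatu*, *neto*).
*wup* — final sound /p/ (a consonant) → -e → *wupe*.
The final sound of *maslo* is /o/, which is a vowel, so the suffix is -ep, giving *masloep*.

wupe, masloep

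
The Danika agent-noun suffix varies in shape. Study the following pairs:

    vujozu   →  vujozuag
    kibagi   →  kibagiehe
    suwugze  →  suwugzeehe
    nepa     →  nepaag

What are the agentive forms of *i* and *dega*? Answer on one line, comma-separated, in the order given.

Looking at the last vowel of each stem: -ehe when the last vowel of the stem is a front vowel (*kibagi*, *suwugze*); -ag when the last vowel of the stem is a back vowel (*vujozu*, *nepa*).
Since the last vowel of *i* is /i/ (a front vowel), it takes -ehe, giving *iehe*.
*dega*: last vowel = /a/, a back vowel → -ag → *degaag*.

iehe, degaag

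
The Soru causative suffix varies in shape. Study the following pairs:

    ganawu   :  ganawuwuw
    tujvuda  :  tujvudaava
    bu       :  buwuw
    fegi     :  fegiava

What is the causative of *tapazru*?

tapazruwuw

The suffix is conditioned by the last vowel: -wuw when the last vowel of the stem is a rounded vowel (*ganawu*, *bu*); -ava when the last vowel of the stem is an unrounded vowel (*tujvuda*, *fegi*).
Since the last vowel of *tapazru* is /u/ (a rounded vowel), it takes -wuw, giving *tapazruwuw*.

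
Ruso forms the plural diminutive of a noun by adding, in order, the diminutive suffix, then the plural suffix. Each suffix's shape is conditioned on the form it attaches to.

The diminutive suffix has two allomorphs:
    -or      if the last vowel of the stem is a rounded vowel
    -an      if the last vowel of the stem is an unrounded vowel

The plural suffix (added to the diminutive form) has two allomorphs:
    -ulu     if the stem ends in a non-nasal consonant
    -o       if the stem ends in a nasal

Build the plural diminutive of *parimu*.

*parimu*: last vowel = /u/, a rounded vowel → -or → *parimuor*.
Since the final consonant of the diminutive form *parimuor* is /r/ (non-nasal), it takes -ulu, giving *parimuorulu*.

parimuorulu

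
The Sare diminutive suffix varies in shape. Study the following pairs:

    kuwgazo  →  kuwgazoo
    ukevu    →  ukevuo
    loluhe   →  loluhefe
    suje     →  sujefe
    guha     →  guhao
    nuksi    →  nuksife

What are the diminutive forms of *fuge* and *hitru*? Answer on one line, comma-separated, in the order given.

The suffix is conditioned by the last vowel: -fe when the last vowel of the stem is a front vowel (*loluhe*, *suje*, *nuksi*); -o when the last vowel of the stem is a back vowel (*kuwgazo*, *ukevu*, *guha*).
*fuge* — last vowel /e/ (a front vowel) → -fe → *fugefe*.
The last vowel of *hitru* is /u/, which is a back vowel, so the suffix is -o, giving *hitruo*.

fugefe, hitruo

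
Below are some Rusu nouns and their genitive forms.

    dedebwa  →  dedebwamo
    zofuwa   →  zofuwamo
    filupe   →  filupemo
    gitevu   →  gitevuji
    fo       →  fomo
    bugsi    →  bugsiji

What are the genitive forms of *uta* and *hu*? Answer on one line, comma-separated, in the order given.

The pattern is height harmony: -ji when the last vowel of the stem is a high vowel (*gitevu*, *bugsi*); -mo when the last vowel of the stem is a non-high vowel (*dedebwa*, *zofuwa*, *filupe*, *fo*).
The last vowel of *uta* is /a/, which is a non-high vowel, so the suffix is -mo, giving *utamo*.
*hu*: last vowel = /u/, a high vowel → -ji → *huji*.

utamo, huji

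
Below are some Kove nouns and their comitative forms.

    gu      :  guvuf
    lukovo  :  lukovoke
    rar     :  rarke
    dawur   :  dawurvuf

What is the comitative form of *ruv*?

Looking at the last vowel of each stem: -vuf when the last vowel of the stem is a high vowel (*gu*, *dawur*); -ke when the last vowel of the stem is a non-high vowel (*lukovo*, *rar*).
*ruv* — last vowel /u/ (a high vowel) → -vuf → *ruvvuf*.

ruvvuf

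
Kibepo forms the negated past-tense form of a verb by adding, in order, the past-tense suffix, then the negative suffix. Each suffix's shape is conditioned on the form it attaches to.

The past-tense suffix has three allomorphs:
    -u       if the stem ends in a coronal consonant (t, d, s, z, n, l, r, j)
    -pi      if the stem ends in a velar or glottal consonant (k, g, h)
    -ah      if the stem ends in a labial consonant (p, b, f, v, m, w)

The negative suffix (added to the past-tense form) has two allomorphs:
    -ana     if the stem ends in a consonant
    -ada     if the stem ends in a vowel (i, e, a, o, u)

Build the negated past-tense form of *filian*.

filianuada

Since the final consonant of *filian* is /n/ (coronal), it takes -u, giving *filianu*.
The final sound of the past-tense form *filianu* is /u/, which is a vowel, so the negative suffix is -ada, giving *filianuada*.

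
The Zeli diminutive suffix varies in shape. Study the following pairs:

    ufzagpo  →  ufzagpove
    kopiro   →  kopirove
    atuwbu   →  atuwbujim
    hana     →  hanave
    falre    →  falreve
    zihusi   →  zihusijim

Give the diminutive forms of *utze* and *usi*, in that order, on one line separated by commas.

The alternation tracks the last vowel of the stem — -jim when the last vowel of the stem is a high vowel (*atuwbu*, *zihusi*); -ve when the last vowel of the stem is a non-high vowel (*ufzagpo*, *kopiro*, *hana*, *falre*).
*utze* — last vowel /e/ (a non-high vowel) → -ve → *utzeve*.
Since the last vowel of *usi* is /i/ (a high vowel), it takes -jim, giving *usijim*.

utzeve, usijim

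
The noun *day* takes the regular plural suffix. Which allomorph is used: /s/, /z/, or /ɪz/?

/z/

The stem *day* ends in a voiced non-sibilant sound.
The plural suffix surfaces as /ɪz/ after sibilants, /s/ after other voiceless consonants, and /z/ after other voiced sounds.
So the plural -s on *day* is pronounced /z/.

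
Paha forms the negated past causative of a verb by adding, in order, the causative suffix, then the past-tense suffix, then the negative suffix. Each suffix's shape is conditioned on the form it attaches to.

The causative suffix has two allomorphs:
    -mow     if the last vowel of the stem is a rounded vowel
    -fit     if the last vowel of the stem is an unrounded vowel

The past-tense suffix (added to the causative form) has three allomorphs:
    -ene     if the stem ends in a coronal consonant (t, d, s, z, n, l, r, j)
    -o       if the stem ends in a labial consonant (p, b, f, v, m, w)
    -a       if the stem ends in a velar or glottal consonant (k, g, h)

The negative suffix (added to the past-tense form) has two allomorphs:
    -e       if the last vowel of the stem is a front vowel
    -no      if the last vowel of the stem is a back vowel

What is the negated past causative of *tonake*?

The last vowel of *tonake* is /e/, which is an unrounded vowel, so the causative suffix is -fit, giving *tonakefit*.
The causative form *tonakefit* — final consonant /t/ (coronal) → -ene → *tonakefitene*.
The past-tense form *tonakefitene* — last vowel /e/ (a front vowel) → -e → *tonakefitenee*.

tonakefitenee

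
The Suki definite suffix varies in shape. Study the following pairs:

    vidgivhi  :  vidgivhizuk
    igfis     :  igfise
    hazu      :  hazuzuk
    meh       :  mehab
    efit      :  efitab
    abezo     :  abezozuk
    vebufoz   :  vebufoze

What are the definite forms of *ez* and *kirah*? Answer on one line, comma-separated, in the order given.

The alternation tracks the final sound of the stem — -e when the stem ends in a sibilant (*igfis*, *vebufoz*); -ab when the stem ends in a non-sibilant consonant (*meh*, *efit*); -zuk when the stem ends in a vowel (*vidgivhi*, *hazu*, *abezo*).
*ez*: final sound = /z/, a sibilant → -e → *eze*.
*kirah* — final sound /h/ (a non-sibilant consonant) → -ab → *kirahab*.

eze, kirahab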